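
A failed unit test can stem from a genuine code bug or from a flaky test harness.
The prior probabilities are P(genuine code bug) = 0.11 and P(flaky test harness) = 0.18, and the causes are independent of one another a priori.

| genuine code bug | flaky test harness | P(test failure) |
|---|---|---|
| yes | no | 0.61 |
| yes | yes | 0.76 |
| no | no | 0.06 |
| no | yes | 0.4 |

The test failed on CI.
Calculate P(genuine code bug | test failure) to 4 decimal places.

P(genuine code bug | test failure) ≈ 0.3938

P(test failure) = 0.06·0.89·0.82 + 0.4·0.89·0.18 + 0.61·0.11·0.82 + 0.76·0.11·0.18 = 0.043788 + 0.064080 + 0.055022 + 0.015048 = 0.177938
Restricting to configurations with genuine code bug present: 0.055022 + 0.015048 = 0.070070.
P(genuine code bug | test failure) = 0.070070 / 0.177938 ≈ 0.3938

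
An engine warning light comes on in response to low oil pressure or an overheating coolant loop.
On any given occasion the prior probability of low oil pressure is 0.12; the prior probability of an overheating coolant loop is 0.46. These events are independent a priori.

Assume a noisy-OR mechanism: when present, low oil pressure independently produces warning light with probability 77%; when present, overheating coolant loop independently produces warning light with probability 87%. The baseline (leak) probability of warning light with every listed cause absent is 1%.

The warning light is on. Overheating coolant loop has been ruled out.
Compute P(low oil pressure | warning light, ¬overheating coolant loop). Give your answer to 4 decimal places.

P(low oil pressure | warning light, ¬overheating coolant loop) ≈ 0.9133

Under noisy-OR, P(warning light | causes) = 1 − (1−0.01)·∏(1−qᵢ) over the active causes.
By total probability over both values of low oil pressure:
  P(warning light | ¬overheating coolant loop) = 0.01·0.88 + 0.7723·0.12
        = 0.008800 + 0.092676 = 0.101476
Keeping only the low oil pressure-present terms gives 0.092676, so
  P(low oil pressure | warning light, ¬overheating coolant loop) = 0.092676 / 0.101476 ≈ 0.9133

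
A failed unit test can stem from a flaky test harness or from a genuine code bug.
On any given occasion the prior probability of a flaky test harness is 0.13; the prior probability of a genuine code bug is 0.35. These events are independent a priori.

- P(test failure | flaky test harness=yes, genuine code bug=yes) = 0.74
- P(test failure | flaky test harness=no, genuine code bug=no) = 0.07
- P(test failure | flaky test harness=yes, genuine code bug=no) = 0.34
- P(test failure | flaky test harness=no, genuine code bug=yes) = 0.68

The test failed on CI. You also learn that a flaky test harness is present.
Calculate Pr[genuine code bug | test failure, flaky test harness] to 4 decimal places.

Pr[genuine code bug | test failure, flaky test harness] ≈ 0.5396

By total probability over both values of genuine code bug:
  P(test failure | flaky test harness) = 0.34·0.65 + 0.74·0.35
        = 0.221000 + 0.259000 = 0.480000
The terms with genuine code bug present sum to 0.259000, so
  P(genuine code bug | test failure, flaky test harness) = 0.259000 / 0.480000 ≈ 0.5396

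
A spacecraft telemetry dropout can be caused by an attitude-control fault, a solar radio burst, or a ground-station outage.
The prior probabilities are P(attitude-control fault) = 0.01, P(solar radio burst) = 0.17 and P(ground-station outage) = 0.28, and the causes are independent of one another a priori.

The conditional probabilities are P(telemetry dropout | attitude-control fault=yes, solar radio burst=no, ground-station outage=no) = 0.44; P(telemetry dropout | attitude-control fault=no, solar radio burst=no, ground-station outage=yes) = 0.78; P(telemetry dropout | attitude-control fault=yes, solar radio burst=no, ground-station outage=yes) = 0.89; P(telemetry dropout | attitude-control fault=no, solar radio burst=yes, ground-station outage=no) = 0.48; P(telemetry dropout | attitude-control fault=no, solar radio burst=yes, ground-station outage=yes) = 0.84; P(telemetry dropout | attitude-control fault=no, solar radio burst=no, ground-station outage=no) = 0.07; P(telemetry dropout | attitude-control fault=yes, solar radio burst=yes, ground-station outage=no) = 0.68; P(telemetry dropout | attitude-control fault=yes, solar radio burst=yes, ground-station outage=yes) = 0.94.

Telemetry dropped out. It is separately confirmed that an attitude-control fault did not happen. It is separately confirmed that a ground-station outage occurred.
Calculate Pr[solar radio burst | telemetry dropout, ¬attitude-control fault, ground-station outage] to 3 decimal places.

Pr[solar radio burst | telemetry dropout, ¬attitude-control fault, ground-station outage] ≈ 0.181

Sum P(telemetry dropout|·) weighted by the priors over both values of solar radio burst:
  P(telemetry dropout | ¬attitude-control fault, ground-station outage) = 0.78·0.83 + 0.84·0.17
        = 0.647400 + 0.142800 = 0.790200
Keeping only the solar radio burst-present terms gives 0.142800, so
  P(solar radio burst | telemetry dropout, ¬attitude-control fault, ground-station outage) = 0.142800 / 0.790200 ≈ 0.181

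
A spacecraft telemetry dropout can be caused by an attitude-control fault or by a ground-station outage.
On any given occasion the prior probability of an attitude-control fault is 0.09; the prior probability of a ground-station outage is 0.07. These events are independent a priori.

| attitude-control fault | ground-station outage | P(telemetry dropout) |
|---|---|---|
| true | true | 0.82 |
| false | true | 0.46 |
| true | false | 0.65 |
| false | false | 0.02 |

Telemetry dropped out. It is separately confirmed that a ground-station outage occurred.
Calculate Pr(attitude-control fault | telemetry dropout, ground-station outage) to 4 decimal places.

Pr(attitude-control fault | telemetry dropout, ground-station outage) ≈ 0.1499

For the numerator, keep only attitude-control fault=true terms: 0.82×0.09 = 0.073800
Denominator P(telemetry dropout | ground-station outage): 0.46×0.91 + 0.82×0.09 = 0.492400
P(attitude-control fault | telemetry dropout, ground-station outage) = 0.073800/0.492400 ≈ 0.1499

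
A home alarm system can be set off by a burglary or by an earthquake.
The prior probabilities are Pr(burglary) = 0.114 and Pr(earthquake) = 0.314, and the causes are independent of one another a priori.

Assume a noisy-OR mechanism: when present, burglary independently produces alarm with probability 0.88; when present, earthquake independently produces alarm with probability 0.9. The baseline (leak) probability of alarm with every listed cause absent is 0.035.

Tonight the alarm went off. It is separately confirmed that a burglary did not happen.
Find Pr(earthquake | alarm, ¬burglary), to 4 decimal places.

Under noisy-OR, P(alarm | causes) = 1 − (1−0.035)·∏(1−qᵢ) over the active causes.
Enumerate both values of earthquake and weight by the priors:
  P(alarm | ¬burglary) = 0.035·0.686 + 0.9035·0.314
        = 0.024010 + 0.283699 = 0.307709
Configurations with earthquake contribute 0.283699, so
  P(earthquake | alarm, ¬burglary) = 0.283699 / 0.307709 ≈ 0.9220

Pr(earthquake | alarm, ¬burglary) ≈ 0.9220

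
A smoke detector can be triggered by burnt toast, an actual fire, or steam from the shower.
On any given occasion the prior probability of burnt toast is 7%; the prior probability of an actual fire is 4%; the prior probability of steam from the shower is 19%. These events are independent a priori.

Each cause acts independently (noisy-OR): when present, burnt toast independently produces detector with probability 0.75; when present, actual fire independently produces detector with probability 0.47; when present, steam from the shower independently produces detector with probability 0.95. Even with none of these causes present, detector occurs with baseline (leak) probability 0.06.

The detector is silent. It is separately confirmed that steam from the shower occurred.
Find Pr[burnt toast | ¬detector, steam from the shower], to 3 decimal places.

Pr[burnt toast | ¬detector, steam from the shower] ≈ 0.018

Under noisy-OR, P(detector | causes) = 1 − (1−0.06)·∏(1−qᵢ) over the active causes.
Weight on burnt toast=true, given the evidence: 0.000790 + 0.000017 = 0.000807
Normalizer over all consistent configurations: 0.047×0.93×0.96 + 0.02491×0.93×0.04 + 0.01175×0.07×0.96 + 0.006228×0.07×0.04 = 0.043696
Posterior = 0.000807 / 0.043696 ≈ 0.018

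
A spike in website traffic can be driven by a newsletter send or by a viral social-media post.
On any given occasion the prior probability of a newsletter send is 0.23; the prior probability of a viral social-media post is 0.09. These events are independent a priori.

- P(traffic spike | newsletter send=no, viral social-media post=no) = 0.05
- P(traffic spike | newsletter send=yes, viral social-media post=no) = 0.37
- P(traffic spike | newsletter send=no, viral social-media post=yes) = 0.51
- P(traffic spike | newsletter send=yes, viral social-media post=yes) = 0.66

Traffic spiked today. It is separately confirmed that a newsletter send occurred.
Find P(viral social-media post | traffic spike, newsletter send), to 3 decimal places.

P(viral social-media post | traffic spike, newsletter send) ≈ 0.150

Numerator (weight on configurations with viral social-media post): 0.66×0.09 = 0.059400
The normalizing constant is 0.37×0.91 + 0.66×0.09 = 0.396100
Posterior = 0.059400 / 0.396100 ≈ 0.150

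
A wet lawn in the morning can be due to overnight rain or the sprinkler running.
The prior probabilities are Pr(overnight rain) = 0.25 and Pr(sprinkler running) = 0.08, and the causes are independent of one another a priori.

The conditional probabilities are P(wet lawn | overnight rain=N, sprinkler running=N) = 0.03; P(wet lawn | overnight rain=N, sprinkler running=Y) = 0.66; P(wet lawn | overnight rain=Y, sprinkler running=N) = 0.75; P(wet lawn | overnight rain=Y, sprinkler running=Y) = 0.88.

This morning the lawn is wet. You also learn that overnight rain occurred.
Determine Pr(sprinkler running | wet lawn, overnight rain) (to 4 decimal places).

Pr(sprinkler running | wet lawn, overnight rain) ≈ 0.0926

P(wet lawn | overnight rain) = 0.75×0.92 + 0.88×0.08 = 0.690000 + 0.070400 = 0.760400
Of this, 0.070400 comes from 0.88×0.08 (the sprinkler running=true cases).
P(sprinkler running | wet lawn, overnight rain) = 0.070400 / 0.760400 ≈ 0.0926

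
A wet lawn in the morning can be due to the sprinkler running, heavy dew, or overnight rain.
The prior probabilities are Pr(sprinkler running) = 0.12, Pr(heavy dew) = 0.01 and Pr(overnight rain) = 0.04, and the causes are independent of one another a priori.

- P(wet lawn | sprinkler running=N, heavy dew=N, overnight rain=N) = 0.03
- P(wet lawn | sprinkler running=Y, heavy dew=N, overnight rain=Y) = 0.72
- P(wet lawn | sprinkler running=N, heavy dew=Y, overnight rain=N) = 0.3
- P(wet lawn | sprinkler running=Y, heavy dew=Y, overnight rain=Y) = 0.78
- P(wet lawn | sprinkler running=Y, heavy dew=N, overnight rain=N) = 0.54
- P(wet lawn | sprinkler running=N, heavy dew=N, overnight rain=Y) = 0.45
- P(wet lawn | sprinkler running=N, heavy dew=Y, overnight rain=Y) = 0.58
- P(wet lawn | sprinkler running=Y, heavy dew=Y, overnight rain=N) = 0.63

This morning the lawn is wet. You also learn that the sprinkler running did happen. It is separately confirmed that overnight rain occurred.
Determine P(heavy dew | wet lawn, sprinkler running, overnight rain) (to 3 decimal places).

P(heavy dew | wet lawn, sprinkler running, overnight rain) ≈ 0.011

For the numerator, keep only heavy dew=true terms: 0.78·0.01 = 0.007800
The normalizing constant is 0.72·0.99 + 0.78·0.01 = 0.720600
P(heavy dew | wet lawn, sprinkler running, overnight rain) = 0.007800/0.720600 ≈ 0.011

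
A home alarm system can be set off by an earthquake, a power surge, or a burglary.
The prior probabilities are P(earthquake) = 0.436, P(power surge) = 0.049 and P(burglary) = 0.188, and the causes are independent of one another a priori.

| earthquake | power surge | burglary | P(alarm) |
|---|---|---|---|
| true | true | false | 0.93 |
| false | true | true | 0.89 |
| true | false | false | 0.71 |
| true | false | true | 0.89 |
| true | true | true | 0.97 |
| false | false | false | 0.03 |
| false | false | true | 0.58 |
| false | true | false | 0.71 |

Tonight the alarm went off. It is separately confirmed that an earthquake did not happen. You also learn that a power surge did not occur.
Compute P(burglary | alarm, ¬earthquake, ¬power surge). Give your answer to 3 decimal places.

P(alarm | ¬earthquake, ¬power surge) = 0.03*0.812 + 0.58*0.188 = 0.024360 + 0.109040 = 0.133400
Restricting to configurations with burglary present: 0.58*0.188 = 0.109040.
So P(burglary | alarm, ¬earthquake, ¬power surge) = 0.109040/0.133400 ≈ 0.817.

P(burglary | alarm, ¬earthquake, ¬power surge) ≈ 0.817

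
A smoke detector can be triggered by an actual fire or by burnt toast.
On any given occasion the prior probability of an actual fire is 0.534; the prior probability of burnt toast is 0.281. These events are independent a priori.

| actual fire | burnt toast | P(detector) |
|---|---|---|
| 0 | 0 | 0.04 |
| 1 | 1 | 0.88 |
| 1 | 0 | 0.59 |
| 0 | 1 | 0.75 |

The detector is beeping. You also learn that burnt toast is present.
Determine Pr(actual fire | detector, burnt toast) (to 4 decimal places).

Pr(actual fire | detector, burnt toast) ≈ 0.5735

P(detector | burnt toast) = 0.75·0.466 + 0.88·0.534 = 0.349500 + 0.469920 = 0.819420
Of this, 0.469920 comes from 0.88·0.534 (the actual fire=true cases).
Hence the posterior is 0.469920/0.819420 ≈ 0.5735.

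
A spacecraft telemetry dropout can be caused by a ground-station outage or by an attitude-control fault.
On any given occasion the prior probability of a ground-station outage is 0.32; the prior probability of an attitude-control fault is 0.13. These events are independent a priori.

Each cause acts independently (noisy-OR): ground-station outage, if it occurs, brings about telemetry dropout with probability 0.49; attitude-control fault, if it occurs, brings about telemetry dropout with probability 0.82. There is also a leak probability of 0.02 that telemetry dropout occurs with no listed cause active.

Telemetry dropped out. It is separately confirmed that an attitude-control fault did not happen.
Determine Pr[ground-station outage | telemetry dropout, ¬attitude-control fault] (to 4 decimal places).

Under noisy-OR, P(telemetry dropout | causes) = 1 − (1−0.02)·∏(1−qᵢ) over the active causes.
Weight on ground-station outage=true, given the evidence: 0.5002·0.32 = 0.160064
Normalizer over all consistent configurations: 0.02·0.68 + 0.5002·0.32 = 0.173664
P(ground-station outage | telemetry dropout, ¬attitude-control fault) = 0.160064/0.173664 ≈ 0.9217

Pr[ground-station outage | telemetry dropout, ¬attitude-control fault] ≈ 0.9217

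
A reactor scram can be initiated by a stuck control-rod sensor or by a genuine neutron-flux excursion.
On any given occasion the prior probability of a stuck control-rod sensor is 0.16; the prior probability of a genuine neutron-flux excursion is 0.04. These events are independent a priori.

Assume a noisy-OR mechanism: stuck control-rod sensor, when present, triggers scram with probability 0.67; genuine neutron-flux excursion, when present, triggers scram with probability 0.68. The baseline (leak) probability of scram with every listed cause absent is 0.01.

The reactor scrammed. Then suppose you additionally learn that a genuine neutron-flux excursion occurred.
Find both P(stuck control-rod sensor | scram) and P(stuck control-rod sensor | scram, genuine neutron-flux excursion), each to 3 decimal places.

Under noisy-OR, P(scram | causes) = 1 − (1−0.01)·∏(1−qᵢ) over the active causes.
By total probability over the 4 (stuck control-rod sensor, genuine neutron-flux excursion) configurations:
  P(scram) = 0.01·0.84·0.96 + 0.6832·0.84·0.04 + 0.6733·0.16·0.96 + 0.895456·0.16·0.04
        = 0.008064 + 0.022956 + 0.103419 + 0.005731 = 0.140170
Keeping only the stuck control-rod sensor-present terms gives 0.109150, so
  P(stuck control-rod sensor | scram) = 0.109150 / 0.140170 ≈ 0.779

Now also conditioning on genuine neutron-flux excursion=true:
P(scram | genuine neutron-flux excursion) = 0.6832*0.84 + 0.895456*0.16 = 0.573888 + 0.143273 = 0.717161
Of this, 0.143273 comes from 0.895456*0.16 (the stuck control-rod sensor=true cases).
Hence the posterior is 0.143273/0.717161 ≈ 0.200.

P(stuck control-rod sensor | scram) ≈ 0.779; P(stuck control-rod sensor | scram, genuine neutron-flux excursion) ≈ 0.200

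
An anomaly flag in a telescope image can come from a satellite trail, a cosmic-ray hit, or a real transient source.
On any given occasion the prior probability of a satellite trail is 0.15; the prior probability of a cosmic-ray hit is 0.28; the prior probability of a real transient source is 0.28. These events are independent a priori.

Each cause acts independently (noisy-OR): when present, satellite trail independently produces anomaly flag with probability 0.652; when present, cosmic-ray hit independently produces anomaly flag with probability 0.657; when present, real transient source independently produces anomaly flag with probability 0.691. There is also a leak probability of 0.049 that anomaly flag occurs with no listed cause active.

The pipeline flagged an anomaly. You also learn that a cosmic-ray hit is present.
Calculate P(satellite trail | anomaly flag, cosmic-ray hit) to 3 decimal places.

P(satellite trail | anomaly flag, cosmic-ray hit) ≈ 0.179

Under noisy-OR, P(anomaly flag | causes) = 1 − (1−0.049)·∏(1−qᵢ) over the active causes.
Weight on satellite trail=true, given the evidence: 0.095740 + 0.040527 = 0.136267
Normalizer over all consistent configurations: 0.673807×0.85×0.72 + 0.899206×0.85×0.28 + 0.886485×0.15×0.72 + 0.964924×0.15×0.28 = 0.762648
Posterior = 0.136267 / 0.762648 ≈ 0.179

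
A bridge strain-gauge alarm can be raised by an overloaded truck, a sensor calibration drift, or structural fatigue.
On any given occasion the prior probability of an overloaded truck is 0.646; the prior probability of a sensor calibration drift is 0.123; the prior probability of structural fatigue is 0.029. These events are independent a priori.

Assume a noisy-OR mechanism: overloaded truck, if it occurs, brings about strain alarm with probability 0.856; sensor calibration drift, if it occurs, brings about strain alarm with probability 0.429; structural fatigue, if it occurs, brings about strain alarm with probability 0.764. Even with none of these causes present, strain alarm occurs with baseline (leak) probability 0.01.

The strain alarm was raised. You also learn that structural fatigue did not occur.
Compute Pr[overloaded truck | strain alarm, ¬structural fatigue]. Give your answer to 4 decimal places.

Under noisy-OR, P(strain alarm | causes) = 1 − (1−0.01)·∏(1−qᵢ) over the active causes.
For the numerator, keep only overloaded truck=true terms: 0.485776 + 0.072990 = 0.558766
The normalizing constant is 0.01×0.354×0.877 + 0.43471×0.354×0.123 + 0.85744×0.646×0.877 + 0.918598×0.646×0.123 = 0.580799
P(overloaded truck | strain alarm, ¬structural fatigue) = 0.558766/0.580799 ≈ 0.9621

Pr[overloaded truck | strain alarm, ¬structural fatigue] ≈ 0.9621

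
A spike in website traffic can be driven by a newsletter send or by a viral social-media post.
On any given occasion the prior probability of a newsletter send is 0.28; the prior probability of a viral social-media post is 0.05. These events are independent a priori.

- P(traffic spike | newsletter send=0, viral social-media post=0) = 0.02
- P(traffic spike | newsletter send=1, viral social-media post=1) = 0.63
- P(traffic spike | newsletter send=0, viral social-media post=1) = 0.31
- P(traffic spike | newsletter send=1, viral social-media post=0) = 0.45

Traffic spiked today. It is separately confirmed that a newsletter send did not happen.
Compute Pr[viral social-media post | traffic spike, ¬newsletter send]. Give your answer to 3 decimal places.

Pr[viral social-media post | traffic spike, ¬newsletter send] ≈ 0.449

P(traffic spike | ¬newsletter send) = 0.02*0.95 + 0.31*0.05 = 0.019000 + 0.015500 = 0.034500
Of this, 0.015500 comes from 0.31*0.05 (the viral social-media post=true cases).
P(viral social-media post | traffic spike, ¬newsletter send) = 0.015500 / 0.034500 ≈ 0.449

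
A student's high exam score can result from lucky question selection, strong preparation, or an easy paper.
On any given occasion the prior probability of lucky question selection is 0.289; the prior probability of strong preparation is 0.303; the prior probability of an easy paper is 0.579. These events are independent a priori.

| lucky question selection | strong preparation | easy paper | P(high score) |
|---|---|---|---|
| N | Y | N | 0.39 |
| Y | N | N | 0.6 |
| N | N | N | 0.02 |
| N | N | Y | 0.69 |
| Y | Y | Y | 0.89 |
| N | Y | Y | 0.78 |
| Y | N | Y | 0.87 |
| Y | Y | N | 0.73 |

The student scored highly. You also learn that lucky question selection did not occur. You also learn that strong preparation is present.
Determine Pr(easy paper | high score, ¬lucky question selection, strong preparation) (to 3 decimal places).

P(high score | ¬lucky question selection, strong preparation) = 0.39×0.421 + 0.78×0.579 = 0.164190 + 0.451620 = 0.615810
The easy paper-present share is 0.78×0.579 = 0.451620.
Hence the posterior is 0.451620/0.615810 ≈ 0.733.

Pr(easy paper | high score, ¬lucky question selection, strong preparation) ≈ 0.733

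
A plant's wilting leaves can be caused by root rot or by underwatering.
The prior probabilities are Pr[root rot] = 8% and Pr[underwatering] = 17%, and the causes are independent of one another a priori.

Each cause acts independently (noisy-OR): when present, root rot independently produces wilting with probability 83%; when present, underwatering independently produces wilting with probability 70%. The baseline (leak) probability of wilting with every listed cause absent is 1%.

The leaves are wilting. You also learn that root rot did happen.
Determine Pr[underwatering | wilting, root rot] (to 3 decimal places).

Under noisy-OR, P(wilting | causes) = 1 − (1−0.01)·∏(1−qᵢ) over the active causes.
By total probability over both values of underwatering:
  P(wilting | root rot) = 0.8317×0.83 + 0.94951×0.17
        = 0.690311 + 0.161417 = 0.851728
Configurations with underwatering contribute 0.161417, so
  P(underwatering | wilting, root rot) = 0.161417 / 0.851728 ≈ 0.190

Pr[underwatering | wilting, root rot] ≈ 0.190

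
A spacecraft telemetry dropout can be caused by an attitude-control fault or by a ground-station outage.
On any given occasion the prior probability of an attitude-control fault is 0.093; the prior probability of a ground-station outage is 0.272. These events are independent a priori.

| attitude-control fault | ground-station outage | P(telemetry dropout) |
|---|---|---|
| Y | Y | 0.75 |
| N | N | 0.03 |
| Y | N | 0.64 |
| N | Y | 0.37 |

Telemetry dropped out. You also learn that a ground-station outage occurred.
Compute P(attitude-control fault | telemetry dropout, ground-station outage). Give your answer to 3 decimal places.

P(telemetry dropout | ground-station outage) = 0.37·0.907 + 0.75·0.093 = 0.335590 + 0.069750 = 0.405340
The attitude-control fault-present share is 0.75·0.093 = 0.069750.
So P(attitude-control fault | telemetry dropout, ground-station outage) = 0.069750/0.405340 ≈ 0.172.

P(attitude-control fault | telemetry dropout, ground-station outage) ≈ 0.172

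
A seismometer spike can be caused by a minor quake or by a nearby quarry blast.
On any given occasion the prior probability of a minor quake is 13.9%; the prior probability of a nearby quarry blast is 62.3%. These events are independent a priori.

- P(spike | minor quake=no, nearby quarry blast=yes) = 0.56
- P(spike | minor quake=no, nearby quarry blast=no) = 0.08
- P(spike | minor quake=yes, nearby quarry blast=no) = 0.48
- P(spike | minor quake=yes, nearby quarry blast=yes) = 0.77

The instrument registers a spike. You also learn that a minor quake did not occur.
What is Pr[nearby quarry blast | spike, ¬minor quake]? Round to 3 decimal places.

P(spike | ¬minor quake) = 0.08·0.377 + 0.56·0.623 = 0.030160 + 0.348880 = 0.379040
The nearby quarry blast-present share is 0.56·0.623 = 0.348880.
So P(nearby quarry blast | spike, ¬minor quake) = 0.348880/0.379040 ≈ 0.920.

Pr[nearby quarry blast | spike, ¬minor quake] ≈ 0.920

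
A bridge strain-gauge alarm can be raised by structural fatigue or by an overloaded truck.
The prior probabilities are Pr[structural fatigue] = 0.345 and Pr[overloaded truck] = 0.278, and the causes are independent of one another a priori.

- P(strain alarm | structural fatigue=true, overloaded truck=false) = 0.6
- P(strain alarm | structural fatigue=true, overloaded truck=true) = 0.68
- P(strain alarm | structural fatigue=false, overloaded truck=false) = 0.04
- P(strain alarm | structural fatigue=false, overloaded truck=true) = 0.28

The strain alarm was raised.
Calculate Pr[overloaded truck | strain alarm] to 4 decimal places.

Pr[overloaded truck | strain alarm] ≈ 0.4083

For the numerator, keep only overloaded truck=true terms: 0.050985 + 0.065219 = 0.116204
Normalizer over all consistent configurations: 0.04·0.655·0.722 + 0.28·0.655·0.278 + 0.6·0.345·0.722 + 0.68·0.345·0.278 = 0.284574
Posterior = 0.116204 / 0.284574 ≈ 0.4083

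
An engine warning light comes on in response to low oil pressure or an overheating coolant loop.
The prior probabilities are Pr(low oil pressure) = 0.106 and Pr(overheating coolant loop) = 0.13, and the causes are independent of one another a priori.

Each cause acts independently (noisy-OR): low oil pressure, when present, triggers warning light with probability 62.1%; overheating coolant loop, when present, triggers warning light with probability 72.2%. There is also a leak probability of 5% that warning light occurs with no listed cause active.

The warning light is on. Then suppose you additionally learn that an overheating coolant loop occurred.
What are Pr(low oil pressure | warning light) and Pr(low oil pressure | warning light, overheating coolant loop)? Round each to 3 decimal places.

Pr(low oil pressure | warning light) ≈ 0.365; Pr(low oil pressure | warning light, overheating coolant loop) ≈ 0.127

Under noisy-OR, P(warning light | causes) = 1 − (1−0.05)·∏(1−qᵢ) over the active causes.
P(warning light) = 0.05*0.894*0.87 + 0.7359*0.894*0.13 + 0.63995*0.106*0.87 + 0.899906*0.106*0.13 = 0.038889 + 0.085526 + 0.059016 + 0.012401 = 0.195832
The low oil pressure-present share is 0.059016 + 0.012401 = 0.071417.
P(low oil pressure | warning light) = 0.071417 / 0.195832 ≈ 0.365

Now condition on the additional information:
Sum P(warning light|·) weighted by the priors over both values of low oil pressure:
  P(warning light | overheating coolant loop) = 0.7359×0.894 + 0.899906×0.106
        = 0.657895 + 0.095390 = 0.753285
Keeping only the low oil pressure-present terms gives 0.095390, so
  P(low oil pressure | warning light, overheating coolant loop) = 0.095390 / 0.753285 ≈ 0.127
— overheating coolant loop explains away the evidence for low oil pressure.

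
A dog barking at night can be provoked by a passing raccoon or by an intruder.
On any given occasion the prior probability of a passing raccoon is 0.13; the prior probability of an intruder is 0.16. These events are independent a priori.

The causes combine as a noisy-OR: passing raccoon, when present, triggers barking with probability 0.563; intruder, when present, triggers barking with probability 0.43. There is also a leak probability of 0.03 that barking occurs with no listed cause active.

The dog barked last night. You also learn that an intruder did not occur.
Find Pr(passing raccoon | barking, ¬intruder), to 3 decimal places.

Under noisy-OR, P(barking | causes) = 1 − (1−0.03)·∏(1−qᵢ) over the active causes.
Numerator (weight on configurations with passing raccoon): 0.57611·0.13 = 0.074894
The normalizing constant is 0.03·0.87 + 0.57611·0.13 = 0.100994
Posterior = 0.074894 / 0.100994 ≈ 0.742

Pr(passing raccoon | barking, ¬intruder) ≈ 0.742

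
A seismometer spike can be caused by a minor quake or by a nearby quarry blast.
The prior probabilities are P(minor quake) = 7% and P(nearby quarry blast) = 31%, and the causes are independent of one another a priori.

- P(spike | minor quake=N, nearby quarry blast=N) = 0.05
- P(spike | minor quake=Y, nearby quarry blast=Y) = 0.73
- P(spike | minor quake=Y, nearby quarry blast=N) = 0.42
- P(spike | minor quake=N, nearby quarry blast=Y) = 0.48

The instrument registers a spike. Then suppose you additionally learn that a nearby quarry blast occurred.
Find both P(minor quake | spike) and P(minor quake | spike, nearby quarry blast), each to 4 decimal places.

P(minor quake | spike) ≈ 0.1749; P(minor quake | spike, nearby quarry blast) ≈ 0.1027

P(spike) = 0.05·0.93·0.69 + 0.48·0.93·0.31 + 0.42·0.07·0.69 + 0.73·0.07·0.31 = 0.032085 + 0.138384 + 0.020286 + 0.015841 = 0.206596
The minor quake-present share is 0.020286 + 0.015841 = 0.036127.
Hence the posterior is 0.036127/0.206596 ≈ 0.1749.

Now condition on the additional information:
Enumerate both values of minor quake and weight by the priors:
  P(spike | nearby quarry blast) = 0.48×0.93 + 0.73×0.07
        = 0.446400 + 0.051100 = 0.497500
The terms with minor quake present sum to 0.051100, so
  P(minor quake | spike, nearby quarry blast) = 0.051100 / 0.497500 ≈ 0.1027
Conditioning on nearby quarry blast lowers the posterior on minor quake: the classic explaining-away effect in a common-effect structure.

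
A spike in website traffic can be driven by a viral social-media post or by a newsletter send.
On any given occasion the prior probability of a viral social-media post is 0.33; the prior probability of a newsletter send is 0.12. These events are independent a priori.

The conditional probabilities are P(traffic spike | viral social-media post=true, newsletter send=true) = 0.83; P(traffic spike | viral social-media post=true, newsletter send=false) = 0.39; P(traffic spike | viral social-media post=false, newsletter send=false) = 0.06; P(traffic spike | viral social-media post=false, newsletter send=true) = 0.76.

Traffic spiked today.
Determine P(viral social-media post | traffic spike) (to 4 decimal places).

P(viral social-media post | traffic spike) ≈ 0.6023

P(traffic spike) = 0.06×0.67×0.88 + 0.76×0.67×0.12 + 0.39×0.33×0.88 + 0.83×0.33×0.12 = 0.035376 + 0.061104 + 0.113256 + 0.032868 = 0.242604
Restricting to configurations with viral social-media post present: 0.113256 + 0.032868 = 0.146124.
Hence the posterior is 0.146124/0.242604 ≈ 0.6023.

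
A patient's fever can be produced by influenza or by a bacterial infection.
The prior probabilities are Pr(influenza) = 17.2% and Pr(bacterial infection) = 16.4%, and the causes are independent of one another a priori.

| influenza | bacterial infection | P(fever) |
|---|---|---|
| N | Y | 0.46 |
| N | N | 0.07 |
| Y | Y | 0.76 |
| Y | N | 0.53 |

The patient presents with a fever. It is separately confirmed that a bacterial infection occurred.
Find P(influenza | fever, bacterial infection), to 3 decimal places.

P(influenza | fever, bacterial infection) ≈ 0.256

Weight on influenza=true, given the evidence: 0.76*0.172 = 0.130720
Denominator P(fever | bacterial infection): 0.46*0.828 + 0.76*0.172 = 0.511600
P(influenza | fever, bacterial infection) = 0.130720/0.511600 ≈ 0.256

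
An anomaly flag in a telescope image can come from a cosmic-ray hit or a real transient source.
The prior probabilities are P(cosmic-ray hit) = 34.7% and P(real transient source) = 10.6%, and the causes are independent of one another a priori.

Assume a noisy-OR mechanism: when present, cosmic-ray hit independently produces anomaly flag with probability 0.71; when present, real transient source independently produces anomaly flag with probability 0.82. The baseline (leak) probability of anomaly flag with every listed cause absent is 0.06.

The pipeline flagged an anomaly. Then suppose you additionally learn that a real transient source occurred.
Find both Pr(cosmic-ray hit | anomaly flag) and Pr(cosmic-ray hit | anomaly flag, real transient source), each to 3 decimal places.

Pr(cosmic-ray hit | anomaly flag) ≈ 0.738; Pr(cosmic-ray hit | anomaly flag, real transient source) ≈ 0.378

Under noisy-OR, P(anomaly flag | causes) = 1 − (1−0.06)·∏(1−qᵢ) over the active causes.
P(anomaly flag) = 0.06*0.653*0.894 + 0.8308*0.653*0.106 + 0.7274*0.347*0.894 + 0.950932*0.347*0.106 = 0.035027 + 0.057506 + 0.225653 + 0.034977 = 0.353163
Restricting to configurations with cosmic-ray hit present: 0.225653 + 0.034977 = 0.260630.
P(cosmic-ray hit | anomaly flag) = 0.260630 / 0.353163 ≈ 0.738

Now also conditioning on real transient source=true:
P(anomaly flag | real transient source) = 0.8308×0.653 + 0.950932×0.347 = 0.542512 + 0.329973 = 0.872485
Of this, 0.329973 comes from 0.950932×0.347 (the cosmic-ray hit=true cases).
Hence the posterior is 0.329973/0.872485 ≈ 0.378.
Conditioning on real transient source lowers the posterior on cosmic-ray hit: the classic explaining-away effect in a common-effect structure.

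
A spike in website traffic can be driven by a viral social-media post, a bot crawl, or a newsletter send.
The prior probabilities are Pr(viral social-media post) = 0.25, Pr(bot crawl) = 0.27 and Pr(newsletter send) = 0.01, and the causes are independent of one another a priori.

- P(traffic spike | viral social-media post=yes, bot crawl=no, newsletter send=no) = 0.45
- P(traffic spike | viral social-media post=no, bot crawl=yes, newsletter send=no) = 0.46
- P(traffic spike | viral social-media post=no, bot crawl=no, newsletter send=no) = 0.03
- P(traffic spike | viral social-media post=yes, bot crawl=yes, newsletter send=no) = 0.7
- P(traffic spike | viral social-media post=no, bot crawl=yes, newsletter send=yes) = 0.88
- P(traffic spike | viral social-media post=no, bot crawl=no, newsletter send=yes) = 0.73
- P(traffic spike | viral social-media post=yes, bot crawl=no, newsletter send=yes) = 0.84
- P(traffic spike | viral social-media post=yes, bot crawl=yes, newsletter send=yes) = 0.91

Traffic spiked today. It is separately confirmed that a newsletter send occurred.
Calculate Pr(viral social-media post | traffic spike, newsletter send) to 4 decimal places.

P(traffic spike | newsletter send) = 0.73*0.75*0.73 + 0.88*0.75*0.27 + 0.84*0.25*0.73 + 0.91*0.25*0.27 = 0.399675 + 0.178200 + 0.153300 + 0.061425 = 0.792600
Of this, 0.214725 comes from 0.153300 + 0.061425 (the viral social-media post=true cases).
P(viral social-media post | traffic spike, newsletter send) = 0.214725 / 0.792600 ≈ 0.2709

Pr(viral social-media post | traffic spike, newsletter send) ≈ 0.2709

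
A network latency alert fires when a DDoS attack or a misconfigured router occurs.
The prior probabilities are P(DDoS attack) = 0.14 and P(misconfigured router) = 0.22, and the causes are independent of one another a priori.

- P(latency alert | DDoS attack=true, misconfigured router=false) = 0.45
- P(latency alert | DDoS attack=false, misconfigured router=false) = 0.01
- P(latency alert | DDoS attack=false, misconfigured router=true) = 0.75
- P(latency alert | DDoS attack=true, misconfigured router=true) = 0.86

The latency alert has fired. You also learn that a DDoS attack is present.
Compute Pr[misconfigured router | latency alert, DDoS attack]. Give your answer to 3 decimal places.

Pr[misconfigured router | latency alert, DDoS attack] ≈ 0.350

P(latency alert | DDoS attack) = 0.45×0.78 + 0.86×0.22 = 0.351000 + 0.189200 = 0.540200
The misconfigured router-present share is 0.86×0.22 = 0.189200.
So P(misconfigured router | latency alert, DDoS attack) = 0.189200/0.540200 ≈ 0.350.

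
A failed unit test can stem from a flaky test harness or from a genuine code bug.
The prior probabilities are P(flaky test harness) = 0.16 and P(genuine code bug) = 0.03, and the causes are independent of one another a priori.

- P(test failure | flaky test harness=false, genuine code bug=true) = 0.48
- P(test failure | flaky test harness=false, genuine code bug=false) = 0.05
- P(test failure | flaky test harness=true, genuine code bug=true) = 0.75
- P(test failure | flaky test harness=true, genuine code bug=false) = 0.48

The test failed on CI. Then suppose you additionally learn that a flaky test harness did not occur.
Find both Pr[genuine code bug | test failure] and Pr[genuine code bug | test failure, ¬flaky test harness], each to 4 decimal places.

Enumerate the 4 (flaky test harness, genuine code bug) configurations and weight by the priors:
  P(test failure) = 0.05·0.84·0.97 + 0.48·0.84·0.03 + 0.48·0.16·0.97 + 0.75·0.16·0.03
        = 0.040740 + 0.012096 + 0.074496 + 0.003600 = 0.130932
Keeping only the genuine code bug-present terms gives 0.015696, so
  P(genuine code bug | test failure) = 0.015696 / 0.130932 ≈ 0.1199

Now condition on the additional information:
Weight on genuine code bug=true, given the evidence: 0.48*0.03 = 0.014400
Normalizer over all consistent configurations: 0.05*0.97 + 0.48*0.03 = 0.062900
P(genuine code bug | test failure, ¬flaky test harness) = 0.014400/0.062900 ≈ 0.2289

Pr[genuine code bug | test failure] ≈ 0.1199; Pr[genuine code bug | test failure, ¬flaky test harness] ≈ 0.2289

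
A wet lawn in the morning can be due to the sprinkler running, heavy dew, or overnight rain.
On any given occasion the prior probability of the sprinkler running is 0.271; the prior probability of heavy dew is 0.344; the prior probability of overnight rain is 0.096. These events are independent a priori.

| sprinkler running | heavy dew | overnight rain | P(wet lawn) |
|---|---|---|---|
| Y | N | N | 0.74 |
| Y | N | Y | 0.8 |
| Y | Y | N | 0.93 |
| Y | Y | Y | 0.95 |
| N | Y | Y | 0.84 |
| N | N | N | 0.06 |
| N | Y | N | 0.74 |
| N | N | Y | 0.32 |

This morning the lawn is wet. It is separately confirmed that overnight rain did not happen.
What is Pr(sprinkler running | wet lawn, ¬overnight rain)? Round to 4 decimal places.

Pr(sprinkler running | wet lawn, ¬overnight rain) ≈ 0.5046

Sum P(wet lawn|·) weighted by the priors over the 4 (sprinkler running, heavy dew) configurations:
  P(wet lawn | ¬overnight rain) = 0.06×0.729×0.656 + 0.74×0.729×0.344 + 0.74×0.271×0.656 + 0.93×0.271×0.344
        = 0.028693 + 0.185574 + 0.131554 + 0.086698 = 0.432519
Configurations with sprinkler running contribute 0.218252, so
  P(sprinkler running | wet lawn, ¬overnight rain) = 0.218252 / 0.432519 ≈ 0.5046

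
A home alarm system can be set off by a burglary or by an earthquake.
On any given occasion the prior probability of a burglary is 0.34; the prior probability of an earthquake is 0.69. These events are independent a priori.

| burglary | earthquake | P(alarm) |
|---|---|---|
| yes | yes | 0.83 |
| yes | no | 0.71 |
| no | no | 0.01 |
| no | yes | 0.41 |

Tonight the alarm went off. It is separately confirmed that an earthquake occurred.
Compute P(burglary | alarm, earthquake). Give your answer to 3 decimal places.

Sum P(alarm|·) weighted by the priors over both values of burglary:
  P(alarm | earthquake) = 0.41×0.66 + 0.83×0.34
        = 0.270600 + 0.282200 = 0.552800
Configurations with burglary contribute 0.282200, so
  P(burglary | alarm, earthquake) = 0.282200 / 0.552800 ≈ 0.510

P(burglary | alarm, earthquake) ≈ 0.510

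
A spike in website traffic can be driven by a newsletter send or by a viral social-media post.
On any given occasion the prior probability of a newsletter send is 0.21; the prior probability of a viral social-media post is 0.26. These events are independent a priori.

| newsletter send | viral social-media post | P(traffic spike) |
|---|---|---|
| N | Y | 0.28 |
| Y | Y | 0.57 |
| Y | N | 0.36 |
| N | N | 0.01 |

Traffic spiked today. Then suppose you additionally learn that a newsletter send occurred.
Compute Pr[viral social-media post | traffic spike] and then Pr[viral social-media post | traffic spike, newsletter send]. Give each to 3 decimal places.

Numerator (weight on configurations with viral social-media post): 0.057512 + 0.031122 = 0.088634
Normalizer over all consistent configurations: 0.01·0.79·0.74 + 0.28·0.79·0.26 + 0.36·0.21·0.74 + 0.57·0.21·0.26 = 0.150424
Posterior = 0.088634 / 0.150424 ≈ 0.589

With the extra evidence:
Weight on viral social-media post=true, given the evidence: 0.57·0.26 = 0.148200
The normalizing constant is 0.36·0.74 + 0.57·0.26 = 0.414600
Posterior = 0.148200 / 0.414600 ≈ 0.357
— newsletter send explains away the evidence for viral social-media post.

Pr[viral social-media post | traffic spike] ≈ 0.589; Pr[viral social-media post | traffic spike, newsletter send] ≈ 0.357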